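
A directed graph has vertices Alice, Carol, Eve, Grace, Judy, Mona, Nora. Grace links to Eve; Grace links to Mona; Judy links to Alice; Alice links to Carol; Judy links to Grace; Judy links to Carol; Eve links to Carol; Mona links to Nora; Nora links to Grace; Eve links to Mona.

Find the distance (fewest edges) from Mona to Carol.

Distance 0: Mona.
Distance 1: Nora.
Distance 2: Grace.
Distance 3: Eve.
Distance 4: Carol — contains Carol.

4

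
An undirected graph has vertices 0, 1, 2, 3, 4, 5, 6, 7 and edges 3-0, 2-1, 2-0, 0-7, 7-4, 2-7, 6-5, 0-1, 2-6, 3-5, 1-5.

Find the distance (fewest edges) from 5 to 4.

Distance 0: 5.
Distance 1: 1, 3, 6.
Distance 2: 0, 2.
Distance 3: 7.
Distance 4: 4 — contains 4.

4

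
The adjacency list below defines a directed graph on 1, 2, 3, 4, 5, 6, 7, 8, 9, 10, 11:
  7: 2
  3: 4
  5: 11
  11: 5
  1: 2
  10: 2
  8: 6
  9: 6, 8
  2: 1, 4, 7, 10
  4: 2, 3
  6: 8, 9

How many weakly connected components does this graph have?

3

From 1: component {1, 2, 3, 4, 7, 10}.
From 5: component {5, 11}.
From 6: component {6, 8, 9}.
That's 3 components.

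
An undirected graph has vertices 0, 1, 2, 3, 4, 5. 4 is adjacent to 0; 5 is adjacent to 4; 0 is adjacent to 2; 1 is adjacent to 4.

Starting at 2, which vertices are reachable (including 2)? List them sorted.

0, 1, 2, 4, 5

Start at 2.
Its neighbours: 0.
Then their neighbours: 4.
Then next layer: 1, 5.
Nothing further is reachable.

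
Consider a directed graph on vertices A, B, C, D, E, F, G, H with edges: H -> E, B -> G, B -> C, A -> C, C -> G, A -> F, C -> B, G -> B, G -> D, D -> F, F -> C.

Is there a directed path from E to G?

No

E has no outgoing edges, so nothing is reachable from it.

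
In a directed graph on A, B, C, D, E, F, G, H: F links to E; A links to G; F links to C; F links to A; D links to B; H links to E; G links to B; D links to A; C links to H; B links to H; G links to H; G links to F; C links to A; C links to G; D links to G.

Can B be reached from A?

Explore from A.
Distance 1: reach G.
Distance 2: reach B, F, H.
Found B.

Yes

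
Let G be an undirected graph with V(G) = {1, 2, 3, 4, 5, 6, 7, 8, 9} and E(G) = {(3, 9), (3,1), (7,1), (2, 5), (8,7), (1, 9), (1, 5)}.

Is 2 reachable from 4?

4 has no edges, so nothing is reachable from it.

No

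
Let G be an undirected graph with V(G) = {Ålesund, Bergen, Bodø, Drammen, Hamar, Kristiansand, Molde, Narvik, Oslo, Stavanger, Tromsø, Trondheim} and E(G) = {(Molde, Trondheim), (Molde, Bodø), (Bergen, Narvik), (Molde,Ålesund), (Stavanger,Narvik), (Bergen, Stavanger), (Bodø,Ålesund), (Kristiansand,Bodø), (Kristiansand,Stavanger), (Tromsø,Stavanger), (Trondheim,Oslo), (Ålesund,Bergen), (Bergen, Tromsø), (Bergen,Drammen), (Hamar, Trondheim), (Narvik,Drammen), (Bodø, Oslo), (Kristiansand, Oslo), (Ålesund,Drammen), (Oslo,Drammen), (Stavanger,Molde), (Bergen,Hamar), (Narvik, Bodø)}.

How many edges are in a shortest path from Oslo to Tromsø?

Distance 0: Oslo.
Distance 1: Bodø, Drammen, Kristiansand, Trondheim.
Distance 2: Ålesund, Bergen, Hamar, Molde, Narvik, Stavanger.
Distance 3: Tromsø — contains Tromsø.

3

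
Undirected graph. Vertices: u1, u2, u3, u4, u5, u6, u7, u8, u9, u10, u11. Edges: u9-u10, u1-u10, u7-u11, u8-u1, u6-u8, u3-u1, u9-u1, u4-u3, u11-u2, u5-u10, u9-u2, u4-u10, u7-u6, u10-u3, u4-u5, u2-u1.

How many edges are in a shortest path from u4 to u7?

5

Distance 0: u4.
Distance 1: u3, u5, u10.
Distance 2: u1, u9.
Distance 3: u2, u8.
Distance 4: u6, u11.
Distance 5: u7 — contains u7.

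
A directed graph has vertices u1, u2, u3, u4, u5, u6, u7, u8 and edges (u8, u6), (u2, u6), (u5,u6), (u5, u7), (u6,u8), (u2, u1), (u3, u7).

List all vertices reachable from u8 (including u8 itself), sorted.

Start at u8.
Its neighbours: u6.
Nothing further is reachable.

u6, u8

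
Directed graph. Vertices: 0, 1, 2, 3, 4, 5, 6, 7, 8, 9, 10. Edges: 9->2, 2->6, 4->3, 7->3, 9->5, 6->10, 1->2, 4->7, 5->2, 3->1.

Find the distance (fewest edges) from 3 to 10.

4

Distance 0: 3.
Distance 1: 1.
Distance 2: 2.
Distance 3: 6.
Distance 4: 10 — contains 10.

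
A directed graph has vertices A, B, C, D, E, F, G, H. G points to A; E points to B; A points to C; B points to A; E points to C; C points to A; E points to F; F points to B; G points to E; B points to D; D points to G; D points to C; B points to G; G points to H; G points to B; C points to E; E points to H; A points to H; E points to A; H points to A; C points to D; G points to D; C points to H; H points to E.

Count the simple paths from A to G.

14

A→C→D→G
A→C→E→B→D→G
A→C→E→B→G
A→C→E→F→B→D→G
A→C→E→F→B→G
A→C→H→E→B→D→G
A→C→H→E→B→G
A→C→H→E→F→B→D→G
A→C→H→E→F→B→G
A→H→E→B→D→G
A→H→E→B→G
A→H→E→C→D→G
A→H→E→F→B→D→G
A→H→E→F→B→G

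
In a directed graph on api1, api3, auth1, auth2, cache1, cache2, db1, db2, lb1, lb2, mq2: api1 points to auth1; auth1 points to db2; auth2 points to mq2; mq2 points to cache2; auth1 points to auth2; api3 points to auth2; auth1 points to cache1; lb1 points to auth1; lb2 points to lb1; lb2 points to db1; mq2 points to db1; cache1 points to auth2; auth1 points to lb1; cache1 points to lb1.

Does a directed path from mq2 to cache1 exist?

Explore from mq2.
Distance 1: reach cache2, db1.
The search from mq2 is exhausted; no directed path reaches cache1.

No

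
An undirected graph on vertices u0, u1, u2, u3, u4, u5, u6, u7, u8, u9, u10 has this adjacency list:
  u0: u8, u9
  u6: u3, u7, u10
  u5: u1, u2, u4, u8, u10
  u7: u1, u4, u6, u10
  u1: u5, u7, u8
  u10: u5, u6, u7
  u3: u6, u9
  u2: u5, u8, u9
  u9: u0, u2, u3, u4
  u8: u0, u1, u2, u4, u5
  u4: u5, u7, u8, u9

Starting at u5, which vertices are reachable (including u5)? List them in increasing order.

Start at u5.
Its neighbours: u1, u2, u4, u8, u10.
Then their neighbours: u0, u6, u7, u9.
Then next layer: u3.
Every vertex is now reached.

u0, u1, u2, u3, u4, u5, u6, u7, u8, u9, u10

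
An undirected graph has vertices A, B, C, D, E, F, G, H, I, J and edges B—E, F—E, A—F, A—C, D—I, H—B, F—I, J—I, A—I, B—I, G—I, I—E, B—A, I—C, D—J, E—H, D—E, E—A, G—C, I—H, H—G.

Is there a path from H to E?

Yes

Explore from H.
Distance 1: reach B, E, G, I.
Found E.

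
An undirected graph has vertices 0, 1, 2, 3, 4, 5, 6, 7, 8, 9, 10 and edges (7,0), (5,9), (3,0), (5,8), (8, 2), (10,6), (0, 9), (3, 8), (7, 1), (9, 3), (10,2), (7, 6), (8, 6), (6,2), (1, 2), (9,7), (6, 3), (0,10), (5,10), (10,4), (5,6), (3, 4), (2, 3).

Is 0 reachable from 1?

Explore from 1.
Distance 1: reach 2, 7.
Distance 2: reach 0, 3, 6, 8, 9, 10.
Found 0.

Yes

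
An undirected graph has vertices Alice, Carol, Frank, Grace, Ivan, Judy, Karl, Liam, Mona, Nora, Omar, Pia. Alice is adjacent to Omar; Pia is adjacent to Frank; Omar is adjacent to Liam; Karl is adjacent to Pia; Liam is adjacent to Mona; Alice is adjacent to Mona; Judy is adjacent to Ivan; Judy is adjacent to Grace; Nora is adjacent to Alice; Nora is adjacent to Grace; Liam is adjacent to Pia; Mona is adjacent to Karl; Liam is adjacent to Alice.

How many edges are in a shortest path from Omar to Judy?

4

Distance 0: Omar.
Distance 1: Alice, Liam.
Distance 2: Mona, Nora, Pia.
Distance 3: Frank, Grace, Karl.
Distance 4: Judy — contains Judy.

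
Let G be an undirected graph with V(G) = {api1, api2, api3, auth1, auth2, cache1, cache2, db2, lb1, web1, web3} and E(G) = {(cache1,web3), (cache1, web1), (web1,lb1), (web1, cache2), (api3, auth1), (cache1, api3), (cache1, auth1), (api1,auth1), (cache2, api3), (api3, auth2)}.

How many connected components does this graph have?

From api1: component {api1, api3, auth1, auth2, cache1, cache2, lb1, web1, web3}.
From api2: component {api2}.
From db2: component {db2}.
That's 3 components.

3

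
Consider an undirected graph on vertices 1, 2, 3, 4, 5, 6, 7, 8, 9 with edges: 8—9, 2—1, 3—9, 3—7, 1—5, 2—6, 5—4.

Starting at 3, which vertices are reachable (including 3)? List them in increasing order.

3, 7, 8, 9

Start at 3.
Its neighbours: 7, 9.
Then their neighbours: 8.
Nothing further is reachable.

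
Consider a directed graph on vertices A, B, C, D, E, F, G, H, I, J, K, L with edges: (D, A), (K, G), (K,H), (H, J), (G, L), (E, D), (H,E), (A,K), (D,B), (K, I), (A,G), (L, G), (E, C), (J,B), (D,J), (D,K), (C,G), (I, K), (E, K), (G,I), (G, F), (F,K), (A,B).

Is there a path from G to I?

Explore from G.
Distance 1: reach F, I, L.
Found I.

Yes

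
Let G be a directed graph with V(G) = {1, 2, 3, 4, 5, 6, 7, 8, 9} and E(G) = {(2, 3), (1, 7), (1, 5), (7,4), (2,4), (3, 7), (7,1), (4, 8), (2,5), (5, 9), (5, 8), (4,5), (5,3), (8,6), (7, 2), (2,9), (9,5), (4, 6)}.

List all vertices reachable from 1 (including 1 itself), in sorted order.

1, 2, 3, 4, 5, 6, 7, 8, 9

Start at 1.
Its neighbours: 5, 7.
Then their neighbours: 2, 3, 4, 8, 9.
Then next layer: 6.
Every vertex is now reached.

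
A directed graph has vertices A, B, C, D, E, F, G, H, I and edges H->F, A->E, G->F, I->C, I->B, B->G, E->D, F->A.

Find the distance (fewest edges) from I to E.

5

Distance 0: I.
Distance 1: B, C.
Distance 2: G.
Distance 3: F.
Distance 4: A.
Distance 5: E — contains E.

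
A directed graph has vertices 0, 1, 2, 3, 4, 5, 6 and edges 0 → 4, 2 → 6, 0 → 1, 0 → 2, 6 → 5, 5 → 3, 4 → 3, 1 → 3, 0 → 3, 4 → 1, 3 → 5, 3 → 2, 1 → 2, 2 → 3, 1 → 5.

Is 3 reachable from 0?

Yes

Explore from 0.
Distance 1: reach 1, 2, 3, 4.
Found 3.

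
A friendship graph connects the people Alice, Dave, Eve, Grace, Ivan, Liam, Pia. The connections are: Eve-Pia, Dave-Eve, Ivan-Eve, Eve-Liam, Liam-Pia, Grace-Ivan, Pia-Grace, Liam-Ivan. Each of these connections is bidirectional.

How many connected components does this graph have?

From Alice: component {Alice}.
From Dave: component {Dave, Eve, Grace, Ivan, Liam, Pia}.
That's 2 components.

2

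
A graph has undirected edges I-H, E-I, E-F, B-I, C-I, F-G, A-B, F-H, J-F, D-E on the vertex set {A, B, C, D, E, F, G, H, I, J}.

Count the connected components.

From A: component {A, B, C, D, E, F, G, H, I, J}.
That's 1 component.

1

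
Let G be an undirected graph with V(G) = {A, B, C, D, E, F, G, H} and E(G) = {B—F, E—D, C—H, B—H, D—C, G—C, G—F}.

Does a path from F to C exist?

Explore from F.
Distance 1: reach B, G.
Distance 2: reach C, H.
Found C.

Yes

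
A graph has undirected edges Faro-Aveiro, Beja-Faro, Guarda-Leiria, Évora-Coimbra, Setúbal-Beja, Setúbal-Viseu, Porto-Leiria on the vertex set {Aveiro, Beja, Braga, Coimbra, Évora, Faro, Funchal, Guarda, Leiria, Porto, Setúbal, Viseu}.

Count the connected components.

From Aveiro: component {Aveiro, Beja, Faro, Setúbal, Viseu}.
From Braga: component {Braga}.
From Coimbra: component {Coimbra, Évora}.
From Funchal: component {Funchal}.
From Guarda: component {Guarda, Leiria, Porto}.
That's 5 components.

5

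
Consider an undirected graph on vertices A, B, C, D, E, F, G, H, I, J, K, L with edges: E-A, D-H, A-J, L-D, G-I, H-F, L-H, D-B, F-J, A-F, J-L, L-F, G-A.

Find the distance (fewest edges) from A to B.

Distance 0: A.
Distance 1: E, F, G, J.
Distance 2: H, I, L.
Distance 3: D.
Distance 4: B — contains B.

4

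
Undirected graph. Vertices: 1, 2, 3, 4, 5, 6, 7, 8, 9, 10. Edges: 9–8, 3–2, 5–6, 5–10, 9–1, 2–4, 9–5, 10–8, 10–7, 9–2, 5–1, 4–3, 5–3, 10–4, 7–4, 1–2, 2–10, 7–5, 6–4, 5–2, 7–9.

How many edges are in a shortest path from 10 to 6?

2

Distance 0: 10.
Distance 1: 2, 4, 5, 7, 8.
Distance 2: 1, 3, 6, 9 — contains 6.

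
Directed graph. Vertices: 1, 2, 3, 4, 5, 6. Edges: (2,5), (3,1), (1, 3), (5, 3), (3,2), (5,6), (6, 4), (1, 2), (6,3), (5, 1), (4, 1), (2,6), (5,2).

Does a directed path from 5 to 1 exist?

Explore from 5.
Distance 1: reach 1, 2, 3, 6.
Found 1.

Yes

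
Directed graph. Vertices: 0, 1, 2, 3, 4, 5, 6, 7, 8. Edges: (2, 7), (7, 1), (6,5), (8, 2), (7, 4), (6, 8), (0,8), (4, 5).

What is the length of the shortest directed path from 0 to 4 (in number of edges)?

Distance 0: 0.
Distance 1: 8.
Distance 2: 2.
Distance 3: 7.
Distance 4: 1, 4 — contains 4.

4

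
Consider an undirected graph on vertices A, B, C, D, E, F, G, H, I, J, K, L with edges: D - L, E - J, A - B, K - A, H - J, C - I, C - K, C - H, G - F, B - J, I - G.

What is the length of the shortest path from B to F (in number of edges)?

6

Distance 0: B.
Distance 1: A, J.
Distance 2: E, H, K.
Distance 3: C.
Distance 4: I.
Distance 5: G.
Distance 6: F — contains F.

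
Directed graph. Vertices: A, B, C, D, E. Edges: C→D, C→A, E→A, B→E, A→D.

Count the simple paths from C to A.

1

C→A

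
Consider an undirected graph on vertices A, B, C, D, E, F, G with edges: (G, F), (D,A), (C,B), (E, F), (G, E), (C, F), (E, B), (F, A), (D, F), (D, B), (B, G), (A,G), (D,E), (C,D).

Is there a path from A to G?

Yes

Explore from A.
Distance 1: reach D, F, G.
Found G.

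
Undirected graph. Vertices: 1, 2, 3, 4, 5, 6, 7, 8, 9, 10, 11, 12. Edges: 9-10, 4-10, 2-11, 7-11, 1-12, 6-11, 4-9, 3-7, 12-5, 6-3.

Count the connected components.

From 1: component {1, 5, 12}.
From 2: component {2, 3, 6, 7, 11}.
From 4: component {4, 9, 10}.
From 8: component {8}.
That's 4 components.

4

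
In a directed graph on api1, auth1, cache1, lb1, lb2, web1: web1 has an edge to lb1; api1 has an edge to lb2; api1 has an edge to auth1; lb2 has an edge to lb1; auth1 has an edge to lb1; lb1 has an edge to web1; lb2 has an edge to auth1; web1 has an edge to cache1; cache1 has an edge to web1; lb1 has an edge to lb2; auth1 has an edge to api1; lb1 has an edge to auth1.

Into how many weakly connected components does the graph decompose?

1

From api1: component {api1, auth1, cache1, lb1, lb2, web1}.
That's 1 component.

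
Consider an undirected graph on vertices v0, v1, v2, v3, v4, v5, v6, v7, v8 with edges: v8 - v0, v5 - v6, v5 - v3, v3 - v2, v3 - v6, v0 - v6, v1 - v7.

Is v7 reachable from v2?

No

Explore from v2.
Distance 1: reach v3.
Distance 2: reach v5, v6.
Distance 3: reach v0.
Distance 4: reach v8.
The search is exhausted without reaching v7; it lies in a different component.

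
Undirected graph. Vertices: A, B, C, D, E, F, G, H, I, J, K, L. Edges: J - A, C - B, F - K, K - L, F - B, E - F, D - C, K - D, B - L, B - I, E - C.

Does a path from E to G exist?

Explore from E.
Distance 1: reach C, F.
Distance 2: reach B, D, K.
Distance 3: reach I, L.
The search is exhausted without reaching G; it lies in a different component.

No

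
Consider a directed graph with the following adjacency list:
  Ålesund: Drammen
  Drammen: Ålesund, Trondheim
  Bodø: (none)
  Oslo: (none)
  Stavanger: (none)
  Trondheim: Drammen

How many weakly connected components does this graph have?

From Ålesund: component {Ålesund, Drammen, Trondheim}.
From Bodø: component {Bodø}.
From Oslo: component {Oslo}.
From Stavanger: component {Stavanger}.
That's 4 components.

4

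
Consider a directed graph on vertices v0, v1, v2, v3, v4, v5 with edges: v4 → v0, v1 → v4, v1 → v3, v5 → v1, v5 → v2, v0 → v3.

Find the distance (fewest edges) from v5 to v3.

2

Distance 0: v5.
Distance 1: v1, v2.
Distance 2: v3, v4 — contains v3.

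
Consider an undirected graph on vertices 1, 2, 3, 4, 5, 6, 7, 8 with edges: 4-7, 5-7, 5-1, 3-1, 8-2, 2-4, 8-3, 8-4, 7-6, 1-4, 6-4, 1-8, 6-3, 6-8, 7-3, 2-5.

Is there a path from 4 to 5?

Yes

Explore from 4.
Distance 1: reach 1, 2, 6, 7, 8.
Distance 2: reach 3, 5.
Found 5.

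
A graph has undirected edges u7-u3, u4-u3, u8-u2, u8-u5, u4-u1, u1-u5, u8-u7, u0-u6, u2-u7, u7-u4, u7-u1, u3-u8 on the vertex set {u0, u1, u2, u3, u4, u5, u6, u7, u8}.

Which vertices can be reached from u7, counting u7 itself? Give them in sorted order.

u1, u2, u3, u4, u5, u7, u8

Start at u7.
Its neighbours: u1, u2, u3, u4, u8.
Then their neighbours: u5.
Nothing further is reachable.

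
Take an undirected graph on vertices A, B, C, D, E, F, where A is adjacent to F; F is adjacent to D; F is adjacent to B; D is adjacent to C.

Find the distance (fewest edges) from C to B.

3

Distance 0: C.
Distance 1: D.
Distance 2: F.
Distance 3: A, B — contains B.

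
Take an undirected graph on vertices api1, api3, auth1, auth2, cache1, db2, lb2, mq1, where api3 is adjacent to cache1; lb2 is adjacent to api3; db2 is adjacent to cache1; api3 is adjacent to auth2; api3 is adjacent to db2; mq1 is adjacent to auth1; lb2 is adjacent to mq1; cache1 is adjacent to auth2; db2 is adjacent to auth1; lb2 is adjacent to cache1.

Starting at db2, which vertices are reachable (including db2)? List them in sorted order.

Start at db2.
Its neighbours: api3, auth1, cache1.
Then their neighbours: auth2, lb2, mq1.
Nothing further is reachable.

api3, auth1, auth2, cache1, db2, lb2, mq1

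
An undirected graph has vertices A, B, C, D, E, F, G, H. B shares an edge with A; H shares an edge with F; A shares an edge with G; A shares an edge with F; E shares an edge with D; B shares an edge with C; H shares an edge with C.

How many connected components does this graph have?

From A: component {A, B, C, F, G, H}.
From D: component {D, E}.
That's 2 components.

2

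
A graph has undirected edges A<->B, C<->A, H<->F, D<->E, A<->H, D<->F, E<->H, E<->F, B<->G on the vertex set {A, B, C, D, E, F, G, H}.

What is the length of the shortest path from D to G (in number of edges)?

5

Distance 0: D.
Distance 1: E, F.
Distance 2: H.
Distance 3: A.
Distance 4: B, C.
Distance 5: G — contains G.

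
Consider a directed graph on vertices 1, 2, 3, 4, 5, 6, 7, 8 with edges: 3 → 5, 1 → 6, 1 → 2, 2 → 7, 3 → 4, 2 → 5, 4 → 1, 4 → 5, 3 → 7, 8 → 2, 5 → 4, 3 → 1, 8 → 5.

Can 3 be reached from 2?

No

Explore from 2.
Distance 1: reach 5, 7.
Distance 2: reach 4.
Distance 3: reach 1.
Distance 4: reach 6.
The search from 2 is exhausted; no directed path reaches 3.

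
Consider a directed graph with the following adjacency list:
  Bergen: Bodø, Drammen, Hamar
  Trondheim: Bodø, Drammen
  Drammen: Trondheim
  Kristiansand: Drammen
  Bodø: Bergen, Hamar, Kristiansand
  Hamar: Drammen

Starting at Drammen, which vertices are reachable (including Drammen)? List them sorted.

Start at Drammen.
Its neighbours: Trondheim.
Then their neighbours: Bodø.
Then next layer: Bergen, Hamar, Kristiansand.
Every vertex is now reached.

Bergen, Bodø, Drammen, Hamar, Kristiansand, Trondheim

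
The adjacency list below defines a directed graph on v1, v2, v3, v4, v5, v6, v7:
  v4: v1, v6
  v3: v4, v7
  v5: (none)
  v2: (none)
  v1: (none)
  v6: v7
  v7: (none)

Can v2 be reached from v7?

No

v7 has no outgoing edges, so nothing is reachable from it.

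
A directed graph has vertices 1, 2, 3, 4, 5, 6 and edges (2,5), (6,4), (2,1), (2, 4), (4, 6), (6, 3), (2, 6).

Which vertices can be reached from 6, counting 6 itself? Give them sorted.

Start at 6.
Its neighbours: 3, 4.
Nothing further is reachable.

3, 4, 6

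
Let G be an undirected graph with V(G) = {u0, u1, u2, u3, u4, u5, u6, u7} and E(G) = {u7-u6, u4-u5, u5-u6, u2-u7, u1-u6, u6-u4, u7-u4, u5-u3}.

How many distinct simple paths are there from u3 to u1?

3

u3–u5–u4–u6–u1
u3–u5–u4–u7–u6–u1
u3–u5–u6–u1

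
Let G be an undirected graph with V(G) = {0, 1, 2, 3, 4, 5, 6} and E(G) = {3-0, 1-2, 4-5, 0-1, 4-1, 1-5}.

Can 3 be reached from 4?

Explore from 4.
Distance 1: reach 1, 5.
Distance 2: reach 0, 2.
Distance 3: reach 3.
Found 3.

Yes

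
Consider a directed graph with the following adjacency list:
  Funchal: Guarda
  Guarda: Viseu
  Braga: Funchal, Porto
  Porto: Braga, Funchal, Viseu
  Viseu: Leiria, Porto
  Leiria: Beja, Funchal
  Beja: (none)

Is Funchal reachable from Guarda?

Yes

Explore from Guarda.
Distance 1: reach Viseu.
Distance 2: reach Leiria, Porto.
Distance 3: reach Beja, Braga, Funchal.
Found Funchal.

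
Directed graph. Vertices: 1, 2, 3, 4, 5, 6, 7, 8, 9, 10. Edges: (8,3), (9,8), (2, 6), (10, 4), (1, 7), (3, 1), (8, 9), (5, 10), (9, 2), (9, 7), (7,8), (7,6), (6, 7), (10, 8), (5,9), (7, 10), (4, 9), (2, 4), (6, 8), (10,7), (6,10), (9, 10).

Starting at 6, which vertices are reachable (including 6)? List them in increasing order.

Start at 6.
Its neighbours: 7, 8, 10.
Then their neighbours: 3, 4, 9.
Then next layer: 1, 2.
Nothing further is reachable.

1, 2, 3, 4, 6, 7, 8, 9, 10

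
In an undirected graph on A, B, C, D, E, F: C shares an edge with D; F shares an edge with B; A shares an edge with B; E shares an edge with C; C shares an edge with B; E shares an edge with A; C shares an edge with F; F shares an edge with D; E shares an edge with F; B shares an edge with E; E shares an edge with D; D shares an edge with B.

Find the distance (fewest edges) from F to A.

2

Distance 0: F.
Distance 1: B, C, D, E.
Distance 2: A — contains A.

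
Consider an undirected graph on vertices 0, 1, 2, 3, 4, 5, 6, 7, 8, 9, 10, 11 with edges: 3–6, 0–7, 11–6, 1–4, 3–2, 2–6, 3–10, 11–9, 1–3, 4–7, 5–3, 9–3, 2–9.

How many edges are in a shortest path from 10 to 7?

Distance 0: 10.
Distance 1: 3.
Distance 2: 1, 2, 5, 6, 9.
Distance 3: 4, 11.
Distance 4: 7 — contains 7.

4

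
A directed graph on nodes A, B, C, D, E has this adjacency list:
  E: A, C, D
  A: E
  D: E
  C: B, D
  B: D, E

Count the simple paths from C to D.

C→B→D
C→B→E→D
C→D

3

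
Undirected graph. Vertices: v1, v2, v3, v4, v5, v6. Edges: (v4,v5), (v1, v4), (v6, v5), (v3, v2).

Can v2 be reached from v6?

No

Explore from v6.
Distance 1: reach v5.
Distance 2: reach v4.
Distance 3: reach v1.
The search is exhausted without reaching v2; it lies in a different component.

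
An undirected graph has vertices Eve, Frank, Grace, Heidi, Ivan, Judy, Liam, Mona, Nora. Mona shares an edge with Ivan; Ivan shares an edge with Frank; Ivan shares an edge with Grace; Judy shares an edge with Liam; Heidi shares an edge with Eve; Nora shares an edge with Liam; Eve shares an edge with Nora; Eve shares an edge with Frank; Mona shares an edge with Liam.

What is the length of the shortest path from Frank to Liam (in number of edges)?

3

Distance 0: Frank.
Distance 1: Eve, Ivan.
Distance 2: Grace, Heidi, Mona, Nora.
Distance 3: Liam — contains Liam.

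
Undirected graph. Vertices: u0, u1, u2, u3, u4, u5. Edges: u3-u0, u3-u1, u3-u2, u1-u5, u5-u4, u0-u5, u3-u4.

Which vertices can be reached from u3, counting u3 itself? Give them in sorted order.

u0, u1, u2, u3, u4, u5

Start at u3.
Its neighbours: u0, u1, u2, u4.
Then their neighbours: u5.
Every vertex is now reached.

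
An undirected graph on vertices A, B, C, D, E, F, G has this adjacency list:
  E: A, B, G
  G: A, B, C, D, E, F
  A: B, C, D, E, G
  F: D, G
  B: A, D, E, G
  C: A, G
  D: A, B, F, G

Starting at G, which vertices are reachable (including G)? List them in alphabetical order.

Start at G.
Its neighbours: A, B, C, D, E, F.
Every vertex is now reached.

A, B, C, D, E, F, G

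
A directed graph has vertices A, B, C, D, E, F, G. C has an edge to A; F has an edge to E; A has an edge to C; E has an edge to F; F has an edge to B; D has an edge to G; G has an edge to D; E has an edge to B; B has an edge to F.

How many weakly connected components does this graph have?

From A: component {A, C}.
From B: component {B, E, F}.
From D: component {D, G}.
That's 3 components.

3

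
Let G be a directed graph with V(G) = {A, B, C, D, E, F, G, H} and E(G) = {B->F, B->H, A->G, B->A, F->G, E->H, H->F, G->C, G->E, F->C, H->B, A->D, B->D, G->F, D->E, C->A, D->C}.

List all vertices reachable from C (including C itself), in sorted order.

Start at C.
Its neighbours: A.
Then their neighbours: D, G.
Then next layer: E, F.
Then next layer: H.
Then next layer: B.
Every vertex is now reached.

A, B, C, D, E, F, G, H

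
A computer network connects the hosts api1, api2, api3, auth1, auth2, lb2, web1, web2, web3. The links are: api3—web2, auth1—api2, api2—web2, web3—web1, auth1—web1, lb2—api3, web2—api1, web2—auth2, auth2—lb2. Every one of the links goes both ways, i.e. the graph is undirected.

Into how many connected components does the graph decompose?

From api1: component {api1, api2, api3, auth1, auth2, lb2, web1, web2, web3}.
That's 1 component.

1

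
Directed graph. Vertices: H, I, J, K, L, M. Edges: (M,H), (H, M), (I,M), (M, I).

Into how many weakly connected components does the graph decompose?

4

From H: component {H, I, M}.
From J: component {J}.
From K: component {K}.
From L: component {L}.
That's 4 components.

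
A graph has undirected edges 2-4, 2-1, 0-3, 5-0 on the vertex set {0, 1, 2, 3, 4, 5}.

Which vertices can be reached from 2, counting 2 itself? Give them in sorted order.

1, 2, 4

Start at 2.
Its neighbours: 1, 4.
Nothing further is reachable.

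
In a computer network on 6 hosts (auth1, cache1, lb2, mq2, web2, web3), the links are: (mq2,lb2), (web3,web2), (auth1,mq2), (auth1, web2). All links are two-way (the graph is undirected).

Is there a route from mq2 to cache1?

Explore from mq2.
Distance 1: reach auth1, lb2.
Distance 2: reach web2.
Distance 3: reach web3.
The search is exhausted without reaching cache1; it lies in a different component.

No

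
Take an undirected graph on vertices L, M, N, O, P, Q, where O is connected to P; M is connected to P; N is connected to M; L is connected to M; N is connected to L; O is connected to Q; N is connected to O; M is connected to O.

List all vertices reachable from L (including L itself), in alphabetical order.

L, M, N, O, P, Q

Start at L.
Its neighbours: M, N.
Then their neighbours: O, P.
Then next layer: Q.
Every vertex is now reached.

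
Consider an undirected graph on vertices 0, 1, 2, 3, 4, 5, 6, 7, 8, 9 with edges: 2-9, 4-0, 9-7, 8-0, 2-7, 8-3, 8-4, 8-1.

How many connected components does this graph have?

From 0: component {0, 1, 3, 4, 8}.
From 2: component {2, 7, 9}.
From 5: component {5}.
From 6: component {6}.
That's 4 components.

4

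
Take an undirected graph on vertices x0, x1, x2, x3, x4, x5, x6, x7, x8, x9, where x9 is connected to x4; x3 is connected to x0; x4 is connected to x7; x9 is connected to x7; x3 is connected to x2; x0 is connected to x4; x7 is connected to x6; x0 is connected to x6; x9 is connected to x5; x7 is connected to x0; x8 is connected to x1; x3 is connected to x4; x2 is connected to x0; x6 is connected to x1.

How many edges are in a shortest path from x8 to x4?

4

Distance 0: x8.
Distance 1: x1.
Distance 2: x6.
Distance 3: x0, x7.
Distance 4: x2, x3, x4, x9 — contains x4.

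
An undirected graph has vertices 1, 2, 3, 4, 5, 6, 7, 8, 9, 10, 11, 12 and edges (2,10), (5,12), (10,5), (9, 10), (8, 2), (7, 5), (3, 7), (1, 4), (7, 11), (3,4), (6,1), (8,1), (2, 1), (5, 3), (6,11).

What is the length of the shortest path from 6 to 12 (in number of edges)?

4

Distance 0: 6.
Distance 1: 1, 11.
Distance 2: 2, 4, 7, 8.
Distance 3: 3, 5, 10.
Distance 4: 9, 12 — contains 12.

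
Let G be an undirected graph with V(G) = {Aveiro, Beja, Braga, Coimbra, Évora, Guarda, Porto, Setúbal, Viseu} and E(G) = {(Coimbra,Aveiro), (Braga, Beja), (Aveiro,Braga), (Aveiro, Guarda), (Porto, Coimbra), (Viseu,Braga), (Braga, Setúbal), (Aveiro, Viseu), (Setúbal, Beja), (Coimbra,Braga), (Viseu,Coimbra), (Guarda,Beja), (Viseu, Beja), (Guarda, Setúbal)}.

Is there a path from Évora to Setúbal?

Évora has no edges, so nothing is reachable from it.

No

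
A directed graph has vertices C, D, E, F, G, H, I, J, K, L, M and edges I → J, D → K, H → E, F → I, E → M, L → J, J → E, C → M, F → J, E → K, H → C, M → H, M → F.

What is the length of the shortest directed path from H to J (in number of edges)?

4

Distance 0: H.
Distance 1: C, E.
Distance 2: K, M.
Distance 3: F.
Distance 4: I, J — contains J.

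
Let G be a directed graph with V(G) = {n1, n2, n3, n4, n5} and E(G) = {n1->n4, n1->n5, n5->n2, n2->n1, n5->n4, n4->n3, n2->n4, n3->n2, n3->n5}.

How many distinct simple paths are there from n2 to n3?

3

n2→n1→n4→n3
n2→n1→n5→n4→n3
n2→n4→n3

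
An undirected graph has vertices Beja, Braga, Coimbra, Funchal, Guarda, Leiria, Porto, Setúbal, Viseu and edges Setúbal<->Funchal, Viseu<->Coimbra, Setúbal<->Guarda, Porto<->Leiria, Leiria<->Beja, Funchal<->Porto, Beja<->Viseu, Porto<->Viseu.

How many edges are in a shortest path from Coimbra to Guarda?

5

Distance 0: Coimbra.
Distance 1: Viseu.
Distance 2: Beja, Porto.
Distance 3: Funchal, Leiria.
Distance 4: Setúbal.
Distance 5: Guarda — contains Guarda.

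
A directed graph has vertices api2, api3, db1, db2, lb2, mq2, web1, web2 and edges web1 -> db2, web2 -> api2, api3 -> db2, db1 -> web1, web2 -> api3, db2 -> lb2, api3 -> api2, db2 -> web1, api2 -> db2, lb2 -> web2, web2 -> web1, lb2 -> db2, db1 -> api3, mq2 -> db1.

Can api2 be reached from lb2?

Yes

Explore from lb2.
Distance 1: reach db2, web2.
Distance 2: reach api2, api3, web1.
Found api2.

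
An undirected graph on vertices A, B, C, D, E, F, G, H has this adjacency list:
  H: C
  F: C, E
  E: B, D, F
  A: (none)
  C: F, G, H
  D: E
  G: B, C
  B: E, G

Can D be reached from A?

No

A has no edges, so nothing is reachable from it.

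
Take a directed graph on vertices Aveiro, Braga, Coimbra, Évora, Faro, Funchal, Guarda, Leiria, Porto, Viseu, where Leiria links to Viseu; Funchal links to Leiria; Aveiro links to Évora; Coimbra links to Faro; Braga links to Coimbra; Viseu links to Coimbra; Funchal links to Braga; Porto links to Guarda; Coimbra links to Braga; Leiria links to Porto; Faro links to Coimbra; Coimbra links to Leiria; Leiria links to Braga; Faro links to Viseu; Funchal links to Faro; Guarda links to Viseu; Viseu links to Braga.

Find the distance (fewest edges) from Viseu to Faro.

Distance 0: Viseu.
Distance 1: Braga, Coimbra.
Distance 2: Faro, Leiria — contains Faro.

2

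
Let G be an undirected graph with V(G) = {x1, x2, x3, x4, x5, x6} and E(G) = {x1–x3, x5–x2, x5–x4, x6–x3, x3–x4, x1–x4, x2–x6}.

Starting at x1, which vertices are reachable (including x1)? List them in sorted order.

x1, x2, x3, x4, x5, x6

Start at x1.
Its neighbours: x3, x4.
Then their neighbours: x5, x6.
Then next layer: x2.
Every vertex is now reached.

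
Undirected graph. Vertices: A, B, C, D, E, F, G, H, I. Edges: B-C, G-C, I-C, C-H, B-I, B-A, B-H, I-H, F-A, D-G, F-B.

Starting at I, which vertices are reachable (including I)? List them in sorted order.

A, B, C, D, F, G, H, I

Start at I.
Its neighbours: B, C, H.
Then their neighbours: A, F, G.
Then next layer: D.
Nothing further is reachable.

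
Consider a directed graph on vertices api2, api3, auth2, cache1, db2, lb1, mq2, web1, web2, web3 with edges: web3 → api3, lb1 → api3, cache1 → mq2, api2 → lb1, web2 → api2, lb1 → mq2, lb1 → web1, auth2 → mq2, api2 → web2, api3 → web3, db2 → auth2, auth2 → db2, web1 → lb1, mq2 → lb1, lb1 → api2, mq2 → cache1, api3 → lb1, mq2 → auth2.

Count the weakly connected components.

1

From api2: component {api2, api3, auth2, cache1, db2, lb1, mq2, web1, web2, web3}.
That's 1 component.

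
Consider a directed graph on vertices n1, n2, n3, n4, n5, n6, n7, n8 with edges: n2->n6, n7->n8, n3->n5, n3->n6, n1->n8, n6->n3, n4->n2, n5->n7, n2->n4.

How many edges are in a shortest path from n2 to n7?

4

Distance 0: n2.
Distance 1: n4, n6.
Distance 2: n3.
Distance 3: n5.
Distance 4: n7 — contains n7.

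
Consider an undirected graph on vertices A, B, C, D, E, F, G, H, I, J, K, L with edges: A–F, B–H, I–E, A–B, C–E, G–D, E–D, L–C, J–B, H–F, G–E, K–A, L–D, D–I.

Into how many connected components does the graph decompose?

2

From A: component {A, B, F, H, J, K}.
From C: component {C, D, E, G, I, L}.
That's 2 components.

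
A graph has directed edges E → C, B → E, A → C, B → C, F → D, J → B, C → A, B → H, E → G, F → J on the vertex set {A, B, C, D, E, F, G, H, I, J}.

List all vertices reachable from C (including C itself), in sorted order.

Start at C.
Its neighbours: A.
Nothing further is reachable.

A, C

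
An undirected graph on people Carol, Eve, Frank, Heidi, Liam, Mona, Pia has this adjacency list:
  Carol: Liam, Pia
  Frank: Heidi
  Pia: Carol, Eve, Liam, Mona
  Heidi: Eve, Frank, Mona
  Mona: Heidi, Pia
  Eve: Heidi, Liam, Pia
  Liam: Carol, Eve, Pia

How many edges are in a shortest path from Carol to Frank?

Distance 0: Carol.
Distance 1: Liam, Pia.
Distance 2: Eve, Mona.
Distance 3: Heidi.
Distance 4: Frank — contains Frank.

4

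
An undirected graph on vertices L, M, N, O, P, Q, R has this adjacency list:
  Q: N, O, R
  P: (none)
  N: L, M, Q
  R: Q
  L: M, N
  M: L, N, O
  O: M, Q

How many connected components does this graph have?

From L: component {L, M, N, O, Q, R}.
From P: component {P}.
That's 2 components.

2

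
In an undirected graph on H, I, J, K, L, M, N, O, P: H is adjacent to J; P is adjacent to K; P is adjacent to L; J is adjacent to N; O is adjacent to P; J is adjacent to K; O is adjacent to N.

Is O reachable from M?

M has no edges, so nothing is reachable from it.

No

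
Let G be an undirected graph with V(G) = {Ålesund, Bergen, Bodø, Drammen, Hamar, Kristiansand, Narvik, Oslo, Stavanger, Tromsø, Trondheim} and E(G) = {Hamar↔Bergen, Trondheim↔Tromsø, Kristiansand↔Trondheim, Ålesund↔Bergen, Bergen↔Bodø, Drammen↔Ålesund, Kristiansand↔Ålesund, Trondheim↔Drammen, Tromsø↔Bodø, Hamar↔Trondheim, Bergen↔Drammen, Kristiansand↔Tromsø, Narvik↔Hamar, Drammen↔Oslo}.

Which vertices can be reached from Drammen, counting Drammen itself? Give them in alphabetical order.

Start at Drammen.
Its neighbours: Ålesund, Bergen, Oslo, Trondheim.
Then their neighbours: Bodø, Hamar, Kristiansand, Tromsø.
Then next layer: Narvik.
Nothing further is reachable.

Ålesund, Bergen, Bodø, Drammen, Hamar, Kristiansand, Narvik, Oslo, Tromsø, Trondheim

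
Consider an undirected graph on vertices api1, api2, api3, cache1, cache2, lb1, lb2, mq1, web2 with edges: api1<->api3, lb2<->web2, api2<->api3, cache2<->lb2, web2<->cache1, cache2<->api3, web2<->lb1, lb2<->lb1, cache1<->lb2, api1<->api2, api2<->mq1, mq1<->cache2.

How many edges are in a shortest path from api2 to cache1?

Distance 0: api2.
Distance 1: api1, api3, mq1.
Distance 2: cache2.
Distance 3: lb2.
Distance 4: cache1, lb1, web2 — contains cache1.

4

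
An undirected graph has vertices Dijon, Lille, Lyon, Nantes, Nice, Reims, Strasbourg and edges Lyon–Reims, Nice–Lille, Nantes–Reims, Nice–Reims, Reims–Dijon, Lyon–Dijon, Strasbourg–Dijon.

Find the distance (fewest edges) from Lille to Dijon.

3

Distance 0: Lille.
Distance 1: Nice.
Distance 2: Reims.
Distance 3: Dijon, Lyon, Nantes — contains Dijon.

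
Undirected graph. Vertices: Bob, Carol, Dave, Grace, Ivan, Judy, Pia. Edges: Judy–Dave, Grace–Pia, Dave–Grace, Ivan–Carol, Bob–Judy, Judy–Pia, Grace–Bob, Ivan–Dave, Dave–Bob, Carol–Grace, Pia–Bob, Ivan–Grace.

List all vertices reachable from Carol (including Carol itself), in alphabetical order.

Start at Carol.
Its neighbours: Grace, Ivan.
Then their neighbours: Bob, Dave, Pia.
Then next layer: Judy.
Every vertex is now reached.

Bob, Carol, Dave, Grace, Ivan, Judy, Pia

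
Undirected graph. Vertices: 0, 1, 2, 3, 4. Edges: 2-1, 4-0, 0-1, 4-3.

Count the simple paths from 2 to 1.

2–1

1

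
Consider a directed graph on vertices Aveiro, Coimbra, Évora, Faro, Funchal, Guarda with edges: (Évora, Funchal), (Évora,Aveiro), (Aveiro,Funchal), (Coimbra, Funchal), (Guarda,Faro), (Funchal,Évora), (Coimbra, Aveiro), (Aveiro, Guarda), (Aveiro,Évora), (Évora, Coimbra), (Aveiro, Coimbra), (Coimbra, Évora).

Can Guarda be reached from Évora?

Yes

Explore from Évora.
Distance 1: reach Aveiro, Coimbra, Funchal.
Distance 2: reach Guarda.
Found Guarda.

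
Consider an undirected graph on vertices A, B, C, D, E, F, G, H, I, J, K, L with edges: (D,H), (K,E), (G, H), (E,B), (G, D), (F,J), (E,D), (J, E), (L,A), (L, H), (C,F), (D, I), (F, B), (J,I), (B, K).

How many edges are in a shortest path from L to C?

6

Distance 0: L.
Distance 1: A, H.
Distance 2: D, G.
Distance 3: E, I.
Distance 4: B, J, K.
Distance 5: F.
Distance 6: C — contains C.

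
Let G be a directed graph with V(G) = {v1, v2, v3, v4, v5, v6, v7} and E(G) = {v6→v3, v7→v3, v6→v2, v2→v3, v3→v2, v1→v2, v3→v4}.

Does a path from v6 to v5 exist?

Explore from v6.
Distance 1: reach v2, v3.
Distance 2: reach v4.
The search from v6 is exhausted; no directed path reaches v5.

No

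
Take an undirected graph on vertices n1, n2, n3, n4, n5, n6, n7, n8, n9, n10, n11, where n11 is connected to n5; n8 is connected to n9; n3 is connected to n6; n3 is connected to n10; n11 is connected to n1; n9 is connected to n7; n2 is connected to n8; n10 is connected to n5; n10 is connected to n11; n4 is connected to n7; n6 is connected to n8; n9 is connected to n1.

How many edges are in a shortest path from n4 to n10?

5

Distance 0: n4.
Distance 1: n7.
Distance 2: n9.
Distance 3: n1, n8.
Distance 4: n2, n6, n11.
Distance 5: n3, n5, n10 — contains n10.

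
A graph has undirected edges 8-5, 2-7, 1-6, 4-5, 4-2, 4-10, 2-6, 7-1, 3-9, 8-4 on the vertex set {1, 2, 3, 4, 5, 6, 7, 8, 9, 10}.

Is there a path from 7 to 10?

Explore from 7.
Distance 1: reach 1, 2.
Distance 2: reach 4, 6.
Distance 3: reach 5, 8, 10.
Found 10.

Yes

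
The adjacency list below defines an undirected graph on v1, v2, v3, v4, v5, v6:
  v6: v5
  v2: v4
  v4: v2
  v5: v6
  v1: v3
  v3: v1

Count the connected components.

From v1: component {v1, v3}.
From v2: component {v2, v4}.
From v5: component {v5, v6}.
That's 3 components.

3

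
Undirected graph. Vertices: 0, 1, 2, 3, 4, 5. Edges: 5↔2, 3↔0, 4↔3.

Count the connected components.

From 0: component {0, 3, 4}.
From 1: component {1}.
From 2: component {2, 5}.
That's 3 components.

3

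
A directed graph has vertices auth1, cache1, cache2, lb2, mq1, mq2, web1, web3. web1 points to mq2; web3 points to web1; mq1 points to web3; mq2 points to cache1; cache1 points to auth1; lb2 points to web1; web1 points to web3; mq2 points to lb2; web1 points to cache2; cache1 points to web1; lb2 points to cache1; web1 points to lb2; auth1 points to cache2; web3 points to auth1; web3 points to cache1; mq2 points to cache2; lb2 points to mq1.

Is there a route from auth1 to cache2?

Yes

Explore from auth1.
Distance 1: reach cache2.
Found cache2.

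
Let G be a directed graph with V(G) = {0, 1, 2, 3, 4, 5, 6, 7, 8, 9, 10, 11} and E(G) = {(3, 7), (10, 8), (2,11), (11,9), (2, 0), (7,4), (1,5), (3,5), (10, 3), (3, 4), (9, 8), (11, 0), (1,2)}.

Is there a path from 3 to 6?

Explore from 3.
Distance 1: reach 4, 5, 7.
The search from 3 is exhausted; no directed path reaches 6.

No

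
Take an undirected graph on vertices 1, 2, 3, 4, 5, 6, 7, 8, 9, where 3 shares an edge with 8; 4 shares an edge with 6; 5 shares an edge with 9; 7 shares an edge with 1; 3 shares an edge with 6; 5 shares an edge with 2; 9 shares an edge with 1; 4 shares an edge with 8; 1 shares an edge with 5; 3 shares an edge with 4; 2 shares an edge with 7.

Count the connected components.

From 1: component {1, 2, 5, 7, 9}.
From 3: component {3, 4, 6, 8}.
That's 2 components.

2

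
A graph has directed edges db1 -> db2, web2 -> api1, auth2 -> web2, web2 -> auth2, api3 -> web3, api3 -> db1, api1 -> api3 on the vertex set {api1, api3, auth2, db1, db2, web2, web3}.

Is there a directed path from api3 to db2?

Yes

Explore from api3.
Distance 1: reach db1, web3.
Distance 2: reach db2.
Found db2.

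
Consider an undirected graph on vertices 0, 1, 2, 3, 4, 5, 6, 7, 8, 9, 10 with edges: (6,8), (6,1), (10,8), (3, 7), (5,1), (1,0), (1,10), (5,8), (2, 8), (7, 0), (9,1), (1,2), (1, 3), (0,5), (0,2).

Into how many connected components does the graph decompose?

2

From 0: component {0, 1, 2, 3, 5, 6, 7, 8, 9, 10}.
From 4: component {4}.
That's 2 components.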